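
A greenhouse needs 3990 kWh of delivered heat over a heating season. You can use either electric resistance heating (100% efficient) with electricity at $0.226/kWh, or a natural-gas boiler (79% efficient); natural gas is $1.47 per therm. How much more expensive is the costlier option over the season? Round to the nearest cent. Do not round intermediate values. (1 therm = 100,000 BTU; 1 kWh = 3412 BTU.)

Heat load = 3990 kWh × 3412 = 13,613,880 BTU
Gas: input = 13,613,880 / 0.790 = 17,232,759 BTU = 172.3 therm → 172.3 × $1.47 = $253.32
Electric: 13,613,880 BTU / 3412 = 3,990 kWh → × $0.226 = $901.74
Difference = |$253.32 − $901.74| = $648.42

$648.42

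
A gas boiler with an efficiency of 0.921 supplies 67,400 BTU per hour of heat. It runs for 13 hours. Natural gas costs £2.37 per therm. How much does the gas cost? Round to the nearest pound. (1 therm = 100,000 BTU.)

Heat delivered = 67,400 BTU/h × 13 h = 876,200 BTU
Gas input = 876,200 / 0.921 = 951,357 BTU
= 951,357 / 100,000 = 9.514 therm
Cost = 9.514 × £2.37/therm = £22.55 ≈ £23

£23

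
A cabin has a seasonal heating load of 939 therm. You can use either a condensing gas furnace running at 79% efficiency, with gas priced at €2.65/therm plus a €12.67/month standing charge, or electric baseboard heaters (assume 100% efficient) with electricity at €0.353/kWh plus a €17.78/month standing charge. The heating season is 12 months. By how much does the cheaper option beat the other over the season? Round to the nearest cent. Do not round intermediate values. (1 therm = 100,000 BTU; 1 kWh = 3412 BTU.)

€6626.25

Heat load = 939 therm × 100,000 = 93,900,000 BTU
Gas: input = 93,900,000 / 0.79 = 118,860,759 BTU = 1,189 therm → 1,189 × €2.65 = €3,149.81; + 12 × €12.67 standing = €3,301.85
Electric: 93,900,000 BTU / 3412 = 27,520 kWh → × €0.353 = €9,714.74; + 12 × €17.78 standing = €9,928.10
Difference = |€3,301.85 − €9,928.10| = €6,626.25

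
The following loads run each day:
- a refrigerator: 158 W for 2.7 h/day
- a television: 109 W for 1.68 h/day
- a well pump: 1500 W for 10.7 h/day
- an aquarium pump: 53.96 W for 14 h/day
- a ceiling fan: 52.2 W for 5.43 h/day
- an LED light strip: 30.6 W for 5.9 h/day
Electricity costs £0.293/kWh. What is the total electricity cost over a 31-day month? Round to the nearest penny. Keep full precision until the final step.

refrigerator: 158 W × 2.7 h × 31 d = 13,225 Wh = 13.22 kWh
television: 109 W × 1.68 h × 31 d = 5,677 Wh = 5.677 kWh
well pump: 1500 W × 10.7 h × 31 d = 497,550 Wh = 497.5 kWh
aquarium pump: 53.96 W × 14 h × 31 d = 23,419 Wh = 23.42 kWh
ceiling fan: 52.2 W × 5.43 h × 31 d = 8,787 Wh = 8.787 kWh
LED light strip: 30.6 W × 5.9 h × 31 d = 5,597 Wh = 5.597 kWh
Total energy = 13.22 + 5.677 + 497.5 + 23.42 + 8.787 + 5.597 = 554.3 kWh
Cost = 554.3 kWh × £0.293 = £162.40

£162.40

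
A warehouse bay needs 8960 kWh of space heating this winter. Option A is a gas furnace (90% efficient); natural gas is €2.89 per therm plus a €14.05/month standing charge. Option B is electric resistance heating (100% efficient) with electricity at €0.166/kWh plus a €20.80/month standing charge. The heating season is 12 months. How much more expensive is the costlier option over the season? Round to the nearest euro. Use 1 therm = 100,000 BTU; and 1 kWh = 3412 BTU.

€587

Heat load = 8960 kWh × 3412 = 30,571,520 BTU
Gas: input = 30,571,520 / 0.90 = 33,968,356 BTU = 339.7 therm → 339.7 × €2.89 = €981.69; + 12 × €14.05 standing = €1,150.29
Electric: 30,571,520 BTU / 3412 = 8,960 kWh → × €0.166 = €1,487.36; + 12 × €20.80 standing = €1,736.96
Difference = |€1,150.29 − €1,736.96| = €586.67 ≈ €587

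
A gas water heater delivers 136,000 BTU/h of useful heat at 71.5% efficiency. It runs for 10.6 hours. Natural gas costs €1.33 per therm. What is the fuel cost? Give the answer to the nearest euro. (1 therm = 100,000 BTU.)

Heat delivered = 136,000 BTU/h × 10.6 h = 1,441,600 BTU
Gas input = 1,441,600 / 0.715 = 2,016,224 BTU
= 2,016,224 / 100,000 = 20.16 therm
Cost = 20.16 × €1.33/therm = €26.82 ≈ €27

€27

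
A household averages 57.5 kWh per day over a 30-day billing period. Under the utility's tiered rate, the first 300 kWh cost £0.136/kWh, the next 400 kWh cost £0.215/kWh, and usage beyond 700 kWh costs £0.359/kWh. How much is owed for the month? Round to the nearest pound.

Usage = 57.5 kWh/day × 30 days = 1725 kWh
First 300 kWh × £0.136 = £40.80
Next 400 kWh × £0.215 = £86.00
Remaining 1025 kWh × £0.359 = £367.97
Total = £494.77 ≈ £495

£495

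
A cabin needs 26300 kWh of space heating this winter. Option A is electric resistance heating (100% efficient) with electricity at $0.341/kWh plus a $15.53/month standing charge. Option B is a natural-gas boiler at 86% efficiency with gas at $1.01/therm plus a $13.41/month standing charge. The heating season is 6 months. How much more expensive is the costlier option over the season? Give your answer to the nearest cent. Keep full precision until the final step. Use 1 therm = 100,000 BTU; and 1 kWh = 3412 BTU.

Heat load = 26300 kWh × 3412 = 89,735,600 BTU
Gas: input = 89,735,600 / 0.86 = 104,343,721 BTU = 1,043 therm → 1,043 × $1.01 = $1,053.87; + 6 × $13.41 standing = $1,134.33
Electric: 89,735,600 BTU / 3412 = 26,300 kWh → × $0.341 = $8,968.30; + 6 × $15.53 standing = $9,061.48
Difference = |$1,134.33 − $9,061.48| = $7,927.15

$7927.15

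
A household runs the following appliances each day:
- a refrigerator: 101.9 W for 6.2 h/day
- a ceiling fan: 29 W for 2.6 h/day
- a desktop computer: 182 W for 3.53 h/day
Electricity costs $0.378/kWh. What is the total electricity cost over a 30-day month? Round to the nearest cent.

refrigerator: 101.9 W × 6.2 h × 30 d = 18,953 Wh = 18.95 kWh
ceiling fan: 29 W × 2.6 h × 30 d = 2,262 Wh = 2.262 kWh
desktop computer: 182 W × 3.53 h × 30 d = 19,274 Wh = 19.27 kWh
Total energy = 18.95 + 2.262 + 19.27 = 40.49 kWh
Cost = 40.49 kWh × $0.378 = $15.30

$15.30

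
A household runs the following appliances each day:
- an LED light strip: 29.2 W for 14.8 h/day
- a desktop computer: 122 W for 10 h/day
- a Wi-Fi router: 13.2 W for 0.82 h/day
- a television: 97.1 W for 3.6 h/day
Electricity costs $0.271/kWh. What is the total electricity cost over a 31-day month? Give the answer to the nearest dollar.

$17

LED light strip: 29.2 W × 14.8 h × 31 d = 13,397 Wh = 13.4 kWh
desktop computer: 122 W × 10 h × 31 d = 37,820 Wh = 37.82 kWh
Wi-Fi router: 13.2 W × 0.82 h × 31 d = 336 Wh = 0.3355 kWh
television: 97.1 W × 3.6 h × 31 d = 10,836 Wh = 10.84 kWh
Total energy = 13.4 + 37.82 + 0.3355 + 10.84 = 62.39 kWh
Cost = 62.39 kWh × $0.271 = $16.91 ≈ $17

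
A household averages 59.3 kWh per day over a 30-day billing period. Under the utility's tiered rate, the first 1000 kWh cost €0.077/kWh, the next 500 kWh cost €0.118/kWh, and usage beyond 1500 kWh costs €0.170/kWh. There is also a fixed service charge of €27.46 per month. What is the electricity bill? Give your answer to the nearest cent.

€210.89

Usage = 59.3 kWh/day × 30 days = 1779 kWh
First 1000 kWh × €0.077 = €77.00
Next 500 kWh × €0.118 = €59.00
Remaining 279 kWh × €0.170 = €47.43
Energy charge = €183.43; + service €27.46 = €210.89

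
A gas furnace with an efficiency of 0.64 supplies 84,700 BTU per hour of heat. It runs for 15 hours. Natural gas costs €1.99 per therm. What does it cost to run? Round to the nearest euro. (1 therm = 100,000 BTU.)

Heat delivered = 84,700 BTU/h × 15 h = 1,270,500 BTU
Gas input = 1,270,500 / 0.64 = 1,985,156 BTU
= 1,985,156 / 100,000 = 19.85 therm
Cost = 19.85 × €1.99/therm = €39.50 ≈ €40

€40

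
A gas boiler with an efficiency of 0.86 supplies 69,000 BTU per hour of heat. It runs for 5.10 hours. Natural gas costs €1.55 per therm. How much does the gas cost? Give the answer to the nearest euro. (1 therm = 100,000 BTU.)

Heat delivered = 69,000 BTU/h × 5.10 h = 351,900 BTU
Gas input = 351,900 / 0.86 = 409,186 BTU
= 409,186 / 100,000 = 4.092 therm
Cost = 4.092 × €1.55/therm = €6.34 ≈ €6

€6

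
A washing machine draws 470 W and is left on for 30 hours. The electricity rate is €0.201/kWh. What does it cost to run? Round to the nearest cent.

Energy = 470 W × 30 h = 14,100 Wh = 14.1 kWh
Cost = 14.1 kWh × €0.201/kWh = €2.83

€2.83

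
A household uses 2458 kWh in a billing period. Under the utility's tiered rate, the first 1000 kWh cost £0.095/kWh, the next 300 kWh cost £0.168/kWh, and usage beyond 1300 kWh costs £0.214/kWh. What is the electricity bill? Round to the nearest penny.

First 1000 kWh × £0.095 = £95.00
Next 300 kWh × £0.168 = £50.40
Remaining 1158 kWh × £0.214 = £247.81
Total = £393.21

£393.21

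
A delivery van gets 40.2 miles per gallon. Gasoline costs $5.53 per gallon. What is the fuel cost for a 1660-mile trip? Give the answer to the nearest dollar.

$228

Fuel = 1660 mi / 40.2 mpg = 41.29 gal
Cost = 41.29 gal × $5.53/gal = $228.35 ≈ $228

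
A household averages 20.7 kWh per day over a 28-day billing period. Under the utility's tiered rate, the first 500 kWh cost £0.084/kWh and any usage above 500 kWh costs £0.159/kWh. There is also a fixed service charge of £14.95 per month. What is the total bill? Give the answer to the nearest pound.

Usage = 20.7 kWh/day × 28 days = 579.6 kWh
First 500 kWh × £0.084 = £42.00
Remaining 79.6 kWh × £0.159 = £12.66
Energy charge = £54.66; + service £14.95 = £69.61 ≈ £70

£70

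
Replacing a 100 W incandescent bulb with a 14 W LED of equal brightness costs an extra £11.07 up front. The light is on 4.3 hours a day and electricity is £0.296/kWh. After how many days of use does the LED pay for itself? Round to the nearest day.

Power saved = 100 − 14 = 86 W
Daily energy saved = 86 W × 4.3 h = 369.8 Wh = 0.3698 kWh
Daily savings = 0.3698 × £0.296 = £0.1095
Payback = £11.07 / £0.1095 per day = 101.1 days

101 days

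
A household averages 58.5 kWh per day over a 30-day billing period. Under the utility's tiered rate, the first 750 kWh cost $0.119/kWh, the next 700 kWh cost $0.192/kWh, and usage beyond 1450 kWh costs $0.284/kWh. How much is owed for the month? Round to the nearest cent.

$310.27

Usage = 58.5 kWh/day × 30 days = 1755 kWh
First 750 kWh × $0.119 = $89.25
Next 700 kWh × $0.192 = $134.40
Remaining 305 kWh × $0.284 = $86.62
Total = $310.27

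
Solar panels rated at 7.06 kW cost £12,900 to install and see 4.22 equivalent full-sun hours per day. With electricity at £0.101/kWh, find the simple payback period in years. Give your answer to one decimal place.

11.7 years

Daily generation = 7.06 kW × 4.22 h = 29.79 kWh
Annual generation = 29.79 × 365 = 10875 kWh
Annual savings = 10875 × £0.101 = £1,098.33
Payback = £12,900 / £1,098.33 = 11.7 years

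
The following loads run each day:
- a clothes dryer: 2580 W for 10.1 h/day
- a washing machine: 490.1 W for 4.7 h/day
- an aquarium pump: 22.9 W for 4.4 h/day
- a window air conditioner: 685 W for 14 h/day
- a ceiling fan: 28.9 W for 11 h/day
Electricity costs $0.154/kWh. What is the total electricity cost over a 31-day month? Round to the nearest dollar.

$183

clothes dryer: 2580 W × 10.1 h × 31 d = 807,798 Wh = 807.8 kWh
washing machine: 490.1 W × 4.7 h × 31 d = 71,408 Wh = 71.41 kWh
aquarium pump: 22.9 W × 4.4 h × 31 d = 3,124 Wh = 3.124 kWh
window air conditioner: 685 W × 14 h × 31 d = 297,290 Wh = 297.3 kWh
ceiling fan: 28.9 W × 11 h × 31 d = 9,855 Wh = 9.855 kWh
Total energy = 807.8 + 71.41 + 3.124 + 297.3 + 9.855 = 1,189 kWh
Cost = 1,189 kWh × $0.154 = $183.18 ≈ $183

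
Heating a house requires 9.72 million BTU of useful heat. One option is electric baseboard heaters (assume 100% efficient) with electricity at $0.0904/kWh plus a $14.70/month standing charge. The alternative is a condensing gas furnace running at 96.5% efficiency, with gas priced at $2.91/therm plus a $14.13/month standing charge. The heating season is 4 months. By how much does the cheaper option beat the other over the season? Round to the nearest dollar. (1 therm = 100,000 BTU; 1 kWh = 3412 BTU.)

$33

Heat load = 9.72 × 10⁶ BTU = 9,720,000 BTU
Gas: input = 9,720,000 / 0.965 = 10,072,539 BTU = 100.7 therm → 100.7 × $2.91 = $293.11; + 4 × $14.13 standing = $349.63
Electric: 9,720,000 BTU / 3412 = 2,849 kWh → × $0.0904 = $257.53; + 4 × $14.70 standing = $316.33
Difference = |$349.63 − $316.33| = $33.30 ≈ $33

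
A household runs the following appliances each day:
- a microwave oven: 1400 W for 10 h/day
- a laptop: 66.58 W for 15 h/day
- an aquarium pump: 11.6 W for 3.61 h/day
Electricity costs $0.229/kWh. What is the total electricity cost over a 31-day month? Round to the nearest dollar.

microwave oven: 1400 W × 10 h × 31 d = 434,000 Wh = 434 kWh
laptop: 66.58 W × 15 h × 31 d = 30,960 Wh = 30.96 kWh
aquarium pump: 11.6 W × 3.61 h × 31 d = 1,298 Wh = 1.298 kWh
Total energy = 434 + 30.96 + 1.298 = 466.3 kWh
Cost = 466.3 kWh × $0.229 = $106.77 ≈ $107

$107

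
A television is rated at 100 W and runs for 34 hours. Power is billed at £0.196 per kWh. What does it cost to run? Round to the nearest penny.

Energy = 100 W × 34 h = 3,400 Wh = 3.4 kWh
Cost = 3.4 kWh × £0.196/kWh = £0.67

£0.67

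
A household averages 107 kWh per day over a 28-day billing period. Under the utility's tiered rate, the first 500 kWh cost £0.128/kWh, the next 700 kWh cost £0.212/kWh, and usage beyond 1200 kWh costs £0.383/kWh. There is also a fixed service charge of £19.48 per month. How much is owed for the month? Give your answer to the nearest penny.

£919.75

Usage = 107 kWh/day × 28 days = 2996 kWh
First 500 kWh × £0.128 = £64.00
Next 700 kWh × £0.212 = £148.40
Remaining 1796 kWh × £0.383 = £687.87
Energy charge = £900.27; + service £19.48 = £919.75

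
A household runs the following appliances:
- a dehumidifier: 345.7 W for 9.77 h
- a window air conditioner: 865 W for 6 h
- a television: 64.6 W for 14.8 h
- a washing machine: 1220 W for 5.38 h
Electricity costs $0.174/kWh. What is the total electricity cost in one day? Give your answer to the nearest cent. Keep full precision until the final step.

dehumidifier: 345.7 W × 9.77 h = 3,377 Wh = 3.377 kWh
window air conditioner: 865 W × 6 h = 5,190 Wh = 5.19 kWh
television: 64.6 W × 14.8 h = 956 Wh = 0.9561 kWh
washing machine: 1220 W × 5.38 h = 6,564 Wh = 6.564 kWh
Total energy = 3.377 + 5.19 + 0.9561 + 6.564 = 16.09 kWh
Cost = 16.09 kWh × $0.174 = $2.80

$2.80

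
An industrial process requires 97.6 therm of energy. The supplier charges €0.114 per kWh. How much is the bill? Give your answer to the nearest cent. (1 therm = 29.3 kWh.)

97.6 therm × (29.3 kWh/therm) = 2,860 kWh
Cost = 2,860 kWh × €0.114/kWh = €326.00

€326.00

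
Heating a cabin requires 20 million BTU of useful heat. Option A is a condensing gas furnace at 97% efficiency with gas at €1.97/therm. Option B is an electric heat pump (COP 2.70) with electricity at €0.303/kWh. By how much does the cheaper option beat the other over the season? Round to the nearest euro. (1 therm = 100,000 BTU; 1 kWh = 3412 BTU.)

€252

Heat load = 20 × 10⁶ BTU = 20,000,000 BTU
Gas: input = 20,000,000 / 0.97 = 20,618,557 BTU = 206.2 therm → 206.2 × €1.97 = €406.19
Heat pump: 20,000,000 BTU / 3412 = 5,862 kWh heat; / 2.70 = 2,171 kWh in → × €0.303 = €657.81
Difference = |€406.19 − €657.81| = €251.62 ≈ €252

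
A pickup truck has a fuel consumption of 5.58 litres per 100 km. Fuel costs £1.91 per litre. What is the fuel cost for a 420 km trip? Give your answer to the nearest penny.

£44.76

Fuel = 5.58 L/100 km × 420 km / 100 = 23.44 L
Cost = 23.44 L × £1.91/L = £44.76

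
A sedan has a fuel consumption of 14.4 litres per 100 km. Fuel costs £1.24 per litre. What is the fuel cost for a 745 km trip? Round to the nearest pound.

Fuel = 14.4 L/100 km × 745 km / 100 = 107.3 L
Cost = 107.3 L × £1.24/L = £133.03 ≈ £133

£133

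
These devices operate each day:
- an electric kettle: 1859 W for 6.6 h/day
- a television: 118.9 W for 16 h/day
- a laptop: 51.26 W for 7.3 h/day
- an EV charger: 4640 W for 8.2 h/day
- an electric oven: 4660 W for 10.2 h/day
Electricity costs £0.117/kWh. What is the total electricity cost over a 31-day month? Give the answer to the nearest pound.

electric kettle: 1859 W × 6.6 h × 31 d = 380,351 Wh = 380.4 kWh
television: 118.9 W × 16 h × 31 d = 58,974 Wh = 58.97 kWh
laptop: 51.26 W × 7.3 h × 31 d = 11,600 Wh = 11.6 kWh
EV charger: 4640 W × 8.2 h × 31 d = 1,179,488 Wh = 1,179 kWh
electric oven: 4660 W × 10.2 h × 31 d = 1,473,492 Wh = 1,473 kWh
Total energy = 380.4 + 58.97 + 11.6 + 1,179 + 1,473 = 3,104 kWh
Cost = 3,104 kWh × £0.117 = £363.16 ≈ £363

£363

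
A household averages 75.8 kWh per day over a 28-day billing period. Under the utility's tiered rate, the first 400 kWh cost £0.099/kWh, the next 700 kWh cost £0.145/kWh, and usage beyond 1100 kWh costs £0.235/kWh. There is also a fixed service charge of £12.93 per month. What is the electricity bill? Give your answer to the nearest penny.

£394.29

Usage = 75.8 kWh/day × 28 days = 2122.4 kWh
First 400 kWh × £0.099 = £39.60
Next 700 kWh × £0.145 = £101.50
Remaining 1022.4 kWh × £0.235 = £240.26
Energy charge = £381.36; + service £12.93 = £394.29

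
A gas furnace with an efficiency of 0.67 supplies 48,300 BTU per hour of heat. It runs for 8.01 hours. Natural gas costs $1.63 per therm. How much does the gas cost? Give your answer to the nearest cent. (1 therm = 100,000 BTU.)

$9.41

Heat delivered = 48,300 BTU/h × 8.01 h = 386,883 BTU
Gas input = 386,883 / 0.67 = 577,437 BTU
= 577,437 / 100,000 = 5.774 therm
Cost = 5.774 × $1.63/therm = $9.41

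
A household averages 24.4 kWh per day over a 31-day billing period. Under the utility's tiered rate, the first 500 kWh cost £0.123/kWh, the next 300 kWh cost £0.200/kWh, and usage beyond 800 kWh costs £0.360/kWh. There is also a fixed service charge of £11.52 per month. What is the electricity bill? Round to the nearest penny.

£124.30

Usage = 24.4 kWh/day × 31 days = 756.4 kWh
First 500 kWh × £0.123 = £61.50
Next 256.4 kWh × £0.200 = £51.28
Remaining tier: 0 kWh (not reached)
Energy charge = £112.78; + service £11.52 = £124.30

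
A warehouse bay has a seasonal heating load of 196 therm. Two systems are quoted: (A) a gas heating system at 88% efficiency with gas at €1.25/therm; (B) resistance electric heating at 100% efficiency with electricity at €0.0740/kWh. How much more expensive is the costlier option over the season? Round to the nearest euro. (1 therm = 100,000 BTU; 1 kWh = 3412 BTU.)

€147

Heat load = 196 therm × 100,000 = 19,600,000 BTU
Gas: input = 19,600,000 / 0.88 = 22,272,727 BTU = 222.7 therm → 222.7 × €1.25 = €278.41
Electric: 19,600,000 BTU / 3412 = 5,744 kWh → × €0.0740 = €425.09
Difference = |€278.41 − €425.09| = €146.68 ≈ €147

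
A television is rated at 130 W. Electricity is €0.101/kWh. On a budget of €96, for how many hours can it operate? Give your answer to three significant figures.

Energy budget = €96 / €0.101 per kWh = 950.5 kWh = 950,495 Wh
Runtime = 950,495 Wh / 130 W = 7,312 h

7310 h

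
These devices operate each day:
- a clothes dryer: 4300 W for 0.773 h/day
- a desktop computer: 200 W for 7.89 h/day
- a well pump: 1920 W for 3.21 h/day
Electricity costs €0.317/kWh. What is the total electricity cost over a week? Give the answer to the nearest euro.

clothes dryer: 4300 W × 0.773 h × 7 d = 23,267 Wh = 23.27 kWh
desktop computer: 200 W × 7.89 h × 7 d = 11,046 Wh = 11.05 kWh
well pump: 1920 W × 3.21 h × 7 d = 43,142 Wh = 43.14 kWh
Total energy = 23.27 + 11.05 + 43.14 = 77.46 kWh
Cost = 77.46 kWh × €0.317 = €24.55 ≈ €25

€25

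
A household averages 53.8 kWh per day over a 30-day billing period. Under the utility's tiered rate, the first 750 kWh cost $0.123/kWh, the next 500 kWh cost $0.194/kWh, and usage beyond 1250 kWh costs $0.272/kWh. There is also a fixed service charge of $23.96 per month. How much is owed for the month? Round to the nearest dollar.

Usage = 53.8 kWh/day × 30 days = 1614 kWh
First 750 kWh × $0.123 = $92.25
Next 500 kWh × $0.194 = $97.00
Remaining 364 kWh × $0.272 = $99.01
Energy charge = $288.26; + service $23.96 = $312.22 ≈ $312

$312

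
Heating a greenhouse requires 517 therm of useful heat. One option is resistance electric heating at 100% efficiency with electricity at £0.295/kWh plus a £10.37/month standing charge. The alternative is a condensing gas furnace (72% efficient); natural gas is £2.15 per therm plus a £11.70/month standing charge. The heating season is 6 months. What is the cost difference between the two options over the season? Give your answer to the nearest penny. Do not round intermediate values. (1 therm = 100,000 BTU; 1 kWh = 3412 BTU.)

£2918.16

Heat load = 517 therm × 100,000 = 51,700,000 BTU
Gas: input = 51,700,000 / 0.72 = 71,805,556 BTU = 718.1 therm → 718.1 × £2.15 = £1,543.82; + 6 × £11.70 standing = £1,614.02
Electric: 51,700,000 BTU / 3412 = 15,150 kWh → × £0.295 = £4,469.96; + 6 × £10.37 standing = £4,532.18
Difference = |£1,614.02 − £4,532.18| = £2,918.16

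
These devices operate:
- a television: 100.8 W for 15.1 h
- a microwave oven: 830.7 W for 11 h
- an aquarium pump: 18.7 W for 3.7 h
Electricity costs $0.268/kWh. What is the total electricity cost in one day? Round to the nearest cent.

television: 100.8 W × 15.1 h = 1,522 Wh = 1.522 kWh
microwave oven: 830.7 W × 11 h = 9,138 Wh = 9.138 kWh
aquarium pump: 18.7 W × 3.7 h = 69 Wh = 0.06919 kWh
Total energy = 1.522 + 9.138 + 0.06919 = 10.73 kWh
Cost = 10.73 kWh × $0.268 = $2.88

$2.88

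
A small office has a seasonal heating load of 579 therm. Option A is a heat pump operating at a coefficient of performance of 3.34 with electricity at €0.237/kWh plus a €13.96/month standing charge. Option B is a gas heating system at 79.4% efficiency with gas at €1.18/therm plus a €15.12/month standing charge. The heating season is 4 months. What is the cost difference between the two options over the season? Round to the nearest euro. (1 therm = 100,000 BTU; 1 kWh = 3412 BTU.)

Heat load = 579 therm × 100,000 = 57,900,000 BTU
Gas: input = 57,900,000 / 0.794 = 72,921,914 BTU = 729.2 therm → 729.2 × €1.18 = €860.48; + 4 × €15.12 standing = €920.96
Heat pump: 57,900,000 BTU / 3412 = 16,970 kWh heat; / 3.34 = 5,081 kWh in → × €0.237 = €1,204.12; + 4 × €13.96 standing = €1,259.96
Difference = |€920.96 − €1,259.96| = €339.01 ≈ €339

€339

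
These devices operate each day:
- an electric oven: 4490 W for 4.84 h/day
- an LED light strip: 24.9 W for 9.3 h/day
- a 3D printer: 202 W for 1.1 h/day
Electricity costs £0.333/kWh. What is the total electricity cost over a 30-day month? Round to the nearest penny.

£221.63

electric oven: 4490 W × 4.84 h × 30 d = 651,948 Wh = 651.9 kWh
LED light strip: 24.9 W × 9.3 h × 30 d = 6,947 Wh = 6.947 kWh
3D printer: 202 W × 1.1 h × 30 d = 6,666 Wh = 6.666 kWh
Total energy = 651.9 + 6.947 + 6.666 = 665.6 kWh
Cost = 665.6 kWh × £0.333 = £221.63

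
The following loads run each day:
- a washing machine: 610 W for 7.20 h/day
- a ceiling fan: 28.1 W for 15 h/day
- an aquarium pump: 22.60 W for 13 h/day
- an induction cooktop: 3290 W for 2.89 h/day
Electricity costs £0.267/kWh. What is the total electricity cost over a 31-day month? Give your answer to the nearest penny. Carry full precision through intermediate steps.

washing machine: 610 W × 7.20 h × 31 d = 136,152 Wh = 136.2 kWh
ceiling fan: 28.1 W × 15 h × 31 d = 13,066 Wh = 13.07 kWh
aquarium pump: 22.60 W × 13 h × 31 d = 9,108 Wh = 9.108 kWh
induction cooktop: 3290 W × 2.89 h × 31 d = 294,751 Wh = 294.8 kWh
Total energy = 136.2 + 13.07 + 9.108 + 294.8 = 453.1 kWh
Cost = 453.1 kWh × £0.267 = £120.97

£120.97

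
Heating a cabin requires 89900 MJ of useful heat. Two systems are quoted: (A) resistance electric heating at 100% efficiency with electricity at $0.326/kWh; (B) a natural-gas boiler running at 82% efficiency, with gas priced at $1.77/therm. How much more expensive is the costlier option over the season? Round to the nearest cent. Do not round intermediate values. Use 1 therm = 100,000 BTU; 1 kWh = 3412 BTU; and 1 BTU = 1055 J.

Heat load = 89900 MJ = 89,900,000,000 J / 1055 = 85,213,270 BTU
Gas: input = 85,213,270 / 0.82 = 103,918,622 BTU = 1,039 therm → 1,039 × $1.77 = $1,839.36
Electric: 85,213,270 BTU / 3412 = 24,970 kWh → × $0.326 = $8,141.71
Difference = |$1,839.36 − $8,141.71| = $6,302.35

$6302.35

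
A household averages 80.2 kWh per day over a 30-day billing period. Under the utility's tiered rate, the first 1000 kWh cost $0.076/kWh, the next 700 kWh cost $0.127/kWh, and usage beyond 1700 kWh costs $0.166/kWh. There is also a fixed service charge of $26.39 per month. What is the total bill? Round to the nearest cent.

Usage = 80.2 kWh/day × 30 days = 2406 kWh
First 1000 kWh × $0.076 = $76.00
Next 700 kWh × $0.127 = $88.90
Remaining 706 kWh × $0.166 = $117.20
Energy charge = $282.10; + service $26.39 = $308.49

$308.49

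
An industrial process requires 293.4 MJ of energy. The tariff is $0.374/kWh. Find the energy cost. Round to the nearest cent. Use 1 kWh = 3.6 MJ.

293.4 MJ × (0.27778 kWh/MJ) = 81.5 kWh
Cost = 81.5 kWh × $0.374/kWh = $30.48

$30.48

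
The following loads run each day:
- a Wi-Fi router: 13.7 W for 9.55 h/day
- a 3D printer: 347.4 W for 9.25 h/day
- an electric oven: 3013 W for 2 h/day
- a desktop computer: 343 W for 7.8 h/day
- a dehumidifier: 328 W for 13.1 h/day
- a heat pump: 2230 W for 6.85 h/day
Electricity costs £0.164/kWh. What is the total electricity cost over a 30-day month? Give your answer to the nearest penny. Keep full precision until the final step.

£155.56

Wi-Fi router: 13.7 W × 9.55 h × 30 d = 3,925 Wh = 3.925 kWh
3D printer: 347.4 W × 9.25 h × 30 d = 96,404 Wh = 96.4 kWh
electric oven: 3013 W × 2 h × 30 d = 180,780 Wh = 180.8 kWh
desktop computer: 343 W × 7.8 h × 30 d = 80,262 Wh = 80.26 kWh
dehumidifier: 328 W × 13.1 h × 30 d = 128,904 Wh = 128.9 kWh
heat pump: 2230 W × 6.85 h × 30 d = 458,265 Wh = 458.3 kWh
Total energy = 3.925 + 96.4 + 180.8 + 80.26 + 128.9 + 458.3 = 948.5 kWh
Cost = 948.5 kWh × £0.164 = £155.56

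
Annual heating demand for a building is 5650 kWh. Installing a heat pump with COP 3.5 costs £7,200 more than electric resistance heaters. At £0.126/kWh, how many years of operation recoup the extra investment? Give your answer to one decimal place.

14.2 years

Resistance: 5650 kWh × £0.126 = £711.90/yr
Heat pump: 5650 / 3.5 = 1614 kWh in → × £0.126 = £203.40/yr
Annual savings = £508.50
Payback = £7,200 / £508.50 = 14.2 years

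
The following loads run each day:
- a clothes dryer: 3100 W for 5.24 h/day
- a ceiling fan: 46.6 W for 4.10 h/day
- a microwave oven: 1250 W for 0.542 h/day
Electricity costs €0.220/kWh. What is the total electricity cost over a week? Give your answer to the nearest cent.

€26.35

clothes dryer: 3100 W × 5.24 h × 7 d = 113,708 Wh = 113.7 kWh
ceiling fan: 46.6 W × 4.10 h × 7 d = 1,337 Wh = 1.337 kWh
microwave oven: 1250 W × 0.542 h × 7 d = 4,742 Wh = 4.742 kWh
Total energy = 113.7 + 1.337 + 4.742 = 119.8 kWh
Cost = 119.8 kWh × €0.220 = €26.35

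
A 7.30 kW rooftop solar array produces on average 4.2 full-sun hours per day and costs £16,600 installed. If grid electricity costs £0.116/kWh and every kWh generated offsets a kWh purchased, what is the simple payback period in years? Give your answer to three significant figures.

12.8 years

Daily generation = 7.30 kW × 4.2 h = 30.66 kWh
Annual generation = 30.66 × 365 = 11191 kWh
Annual savings = 11191 × £0.116 = £1,298.14
Payback = £16,600 / £1,298.14 = 12.8 years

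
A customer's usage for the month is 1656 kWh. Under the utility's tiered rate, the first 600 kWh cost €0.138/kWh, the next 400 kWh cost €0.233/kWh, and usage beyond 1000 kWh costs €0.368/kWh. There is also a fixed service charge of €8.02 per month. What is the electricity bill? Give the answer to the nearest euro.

First 600 kWh × €0.138 = €82.80
Next 400 kWh × €0.233 = €93.20
Remaining 656 kWh × €0.368 = €241.41
Energy charge = €417.41; + service €8.02 = €425.43 ≈ €425

€425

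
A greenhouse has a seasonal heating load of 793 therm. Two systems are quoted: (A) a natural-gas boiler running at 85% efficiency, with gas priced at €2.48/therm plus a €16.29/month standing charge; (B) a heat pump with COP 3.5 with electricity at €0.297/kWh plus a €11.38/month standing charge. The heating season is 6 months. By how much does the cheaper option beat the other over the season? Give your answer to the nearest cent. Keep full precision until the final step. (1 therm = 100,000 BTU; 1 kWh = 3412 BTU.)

Heat load = 793 therm × 100,000 = 79,300,000 BTU
Gas: input = 79,300,000 / 0.85 = 93,294,118 BTU = 932.9 therm → 932.9 × €2.48 = €2,313.69; + 6 × €16.29 standing = €2,411.43
Heat pump: 79,300,000 BTU / 3412 = 23,240 kWh heat; / 3.5 = 6,640 kWh in → × €0.297 = €1,972.21; + 6 × €11.38 standing = €2,040.49
Difference = |€2,411.43 − €2,040.49| = €370.95

€370.95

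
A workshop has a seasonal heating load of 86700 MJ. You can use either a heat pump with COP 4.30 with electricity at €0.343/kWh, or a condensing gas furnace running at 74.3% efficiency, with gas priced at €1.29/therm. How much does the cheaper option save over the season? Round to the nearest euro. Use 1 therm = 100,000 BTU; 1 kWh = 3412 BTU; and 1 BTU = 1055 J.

Heat load = 86700 MJ = 86,700,000,000 J / 1055 = 82,180,095 BTU
Gas: input = 82,180,095 / 0.743 = 110,605,780 BTU = 1,106 therm → 1,106 × €1.29 = €1,426.81
Heat pump: 82,180,095 BTU / 3412 = 24,090 kWh heat; / 4.30 = 5,601 kWh in → × €0.343 = €1,921.25
Difference = |€1,426.81 − €1,921.25| = €494.43 ≈ €494

€494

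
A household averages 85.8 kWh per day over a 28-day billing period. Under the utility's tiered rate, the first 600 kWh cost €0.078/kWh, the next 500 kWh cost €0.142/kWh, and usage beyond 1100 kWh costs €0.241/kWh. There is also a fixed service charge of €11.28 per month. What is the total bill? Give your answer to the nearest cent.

Usage = 85.8 kWh/day × 28 days = 2402.4 kWh
First 600 kWh × €0.078 = €46.80
Next 500 kWh × €0.142 = €71.00
Remaining 1302.4 kWh × €0.241 = €313.88
Energy charge = €431.68; + service €11.28 = €442.96

€442.96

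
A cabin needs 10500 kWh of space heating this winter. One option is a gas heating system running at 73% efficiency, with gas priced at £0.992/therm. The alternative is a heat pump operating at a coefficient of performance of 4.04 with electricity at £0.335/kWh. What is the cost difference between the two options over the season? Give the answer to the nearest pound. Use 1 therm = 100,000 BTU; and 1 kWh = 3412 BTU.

£384

Heat load = 10500 kWh × 3412 = 35,826,000 BTU
Gas: input = 35,826,000 / 0.73 = 49,076,712 BTU = 490.8 therm → 490.8 × £0.992 = £486.84
Heat pump: 35,826,000 BTU / 3412 = 10,500 kWh heat; / 4.04 = 2,599 kWh in → × £0.335 = £870.67
Difference = |£486.84 − £870.67| = £383.83 ≈ £384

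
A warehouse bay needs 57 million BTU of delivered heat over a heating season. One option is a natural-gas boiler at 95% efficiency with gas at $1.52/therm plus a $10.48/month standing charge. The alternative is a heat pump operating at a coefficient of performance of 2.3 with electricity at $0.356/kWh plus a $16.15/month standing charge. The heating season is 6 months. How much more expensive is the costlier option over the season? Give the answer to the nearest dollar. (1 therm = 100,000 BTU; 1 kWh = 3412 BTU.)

Heat load = 57 × 10⁶ BTU = 57,000,000 BTU
Gas: input = 57,000,000 / 0.95 = 60,000,000 BTU = 600 therm → 600 × $1.52 = $912.00; + 6 × $10.48 standing = $974.88
Heat pump: 57,000,000 BTU / 3412 = 16,710 kWh heat; / 2.3 = 7,263 kWh in → × $0.356 = $2,585.76; + 6 × $16.15 standing = $2,682.66
Difference = |$974.88 − $2,682.66| = $1,707.78 ≈ $1708

$1708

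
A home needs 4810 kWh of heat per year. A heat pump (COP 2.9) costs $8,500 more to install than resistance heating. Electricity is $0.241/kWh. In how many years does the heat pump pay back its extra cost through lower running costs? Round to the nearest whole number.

11 years

Resistance: 4810 kWh × $0.241 = $1,159.21/yr
Heat pump: 4810 / 2.9 = 1659 kWh in → × $0.241 = $399.73/yr
Annual savings = $759.48
Payback = $8,500 / $759.48 = 11.2 years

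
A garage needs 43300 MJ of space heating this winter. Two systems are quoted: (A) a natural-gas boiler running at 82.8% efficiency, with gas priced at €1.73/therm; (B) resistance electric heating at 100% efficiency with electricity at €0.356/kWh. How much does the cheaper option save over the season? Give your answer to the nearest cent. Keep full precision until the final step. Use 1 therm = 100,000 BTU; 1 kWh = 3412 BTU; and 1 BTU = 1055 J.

Heat load = 43300 MJ = 43,300,000,000 J / 1055 = 41,042,654 BTU
Gas: input = 41,042,654 / 0.828 = 49,568,423 BTU = 495.7 therm → 495.7 × €1.73 = €857.53
Electric: 41,042,654 BTU / 3412 = 12,030 kWh → × €0.356 = €4,282.29
Difference = |€857.53 − €4,282.29| = €3,424.76

€3424.76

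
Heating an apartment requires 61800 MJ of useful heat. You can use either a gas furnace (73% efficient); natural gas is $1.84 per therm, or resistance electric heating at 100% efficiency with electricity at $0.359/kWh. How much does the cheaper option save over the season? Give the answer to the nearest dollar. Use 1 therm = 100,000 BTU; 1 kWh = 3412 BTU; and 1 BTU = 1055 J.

Heat load = 61800 MJ = 61,800,000,000 J / 1055 = 58,578,199 BTU
Gas: input = 58,578,199 / 0.73 = 80,244,108 BTU = 802.4 therm → 802.4 × $1.84 = $1,476.49
Electric: 58,578,199 BTU / 3412 = 17,170 kWh → × $0.359 = $6,163.42
Difference = |$1,476.49 − $6,163.42| = $4,686.92 ≈ $4687

$4687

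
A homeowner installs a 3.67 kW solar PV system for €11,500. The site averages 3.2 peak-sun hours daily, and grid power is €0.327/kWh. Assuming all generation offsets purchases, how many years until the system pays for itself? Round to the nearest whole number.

Daily generation = 3.67 kW × 3.2 h = 11.74 kWh
Annual generation = 11.74 × 365 = 4286.6 kWh
Annual savings = 4286.6 × €0.327 = €1,401.71
Payback = €11,500 / €1,401.71 = 8.2 years

8 years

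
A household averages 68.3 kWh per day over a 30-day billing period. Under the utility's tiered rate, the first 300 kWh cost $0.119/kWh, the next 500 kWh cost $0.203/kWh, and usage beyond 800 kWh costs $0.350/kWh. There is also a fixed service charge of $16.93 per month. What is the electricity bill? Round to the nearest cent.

$591.28

Usage = 68.3 kWh/day × 30 days = 2049 kWh
First 300 kWh × $0.119 = $35.70
Next 500 kWh × $0.203 = $101.50
Remaining 1249 kWh × $0.350 = $437.15
Energy charge = $574.35; + service $16.93 = $591.28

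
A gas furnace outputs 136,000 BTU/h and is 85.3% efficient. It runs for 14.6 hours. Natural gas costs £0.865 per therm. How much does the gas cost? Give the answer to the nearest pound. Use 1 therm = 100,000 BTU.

Heat delivered = 136,000 BTU/h × 14.6 h = 1,985,600 BTU
Gas input = 1,985,600 / 0.853 = 2,327,784 BTU
= 2,327,784 / 100,000 = 23.28 therm
Cost = 23.28 × £0.865/therm = £20.14 ≈ £20

£20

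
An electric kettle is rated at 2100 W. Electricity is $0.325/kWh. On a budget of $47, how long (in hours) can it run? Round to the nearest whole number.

Energy budget = $47 / $0.325 per kWh = 144.6 kWh = 144,615 Wh
Runtime = 144,615 Wh / 2100 W = 68.86 h

69 h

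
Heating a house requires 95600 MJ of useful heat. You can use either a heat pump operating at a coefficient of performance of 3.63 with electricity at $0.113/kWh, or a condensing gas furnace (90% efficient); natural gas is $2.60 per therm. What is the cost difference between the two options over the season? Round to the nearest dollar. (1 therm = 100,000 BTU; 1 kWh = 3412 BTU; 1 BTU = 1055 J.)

$1791

Heat load = 95600 MJ = 95,600,000,000 J / 1055 = 90,616,114 BTU
Gas: input = 90,616,114 / 0.900 = 100,684,571 BTU = 1,007 therm → 1,007 × $2.60 = $2,617.80
Heat pump: 90,616,114 BTU / 3412 = 26,560 kWh heat; / 3.63 = 7,316 kWh in → × $0.113 = $826.74
Difference = |$2,617.80 − $826.74| = $1,791.06 ≈ $1791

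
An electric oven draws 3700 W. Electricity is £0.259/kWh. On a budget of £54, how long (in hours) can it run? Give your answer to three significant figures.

56.3 h

Energy budget = £54 / £0.259 per kWh = 208.5 kWh = 208,494 Wh
Runtime = 208,494 Wh / 3700 W = 56.35 h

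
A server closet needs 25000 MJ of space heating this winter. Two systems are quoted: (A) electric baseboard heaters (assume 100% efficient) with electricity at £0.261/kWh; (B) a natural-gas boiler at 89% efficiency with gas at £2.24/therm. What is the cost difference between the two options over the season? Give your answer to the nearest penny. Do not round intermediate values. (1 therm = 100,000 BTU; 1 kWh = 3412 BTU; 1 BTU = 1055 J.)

Heat load = 25000 MJ = 25,000,000,000 J / 1055 = 23,696,682 BTU
Gas: input = 23,696,682 / 0.89 = 26,625,486 BTU = 266.3 therm → 266.3 × £2.24 = £596.41
Electric: 23,696,682 BTU / 3412 = 6,945 kWh → × £0.261 = £1,812.67
Difference = |£596.41 − £1,812.67| = £1,216.26

£1216.26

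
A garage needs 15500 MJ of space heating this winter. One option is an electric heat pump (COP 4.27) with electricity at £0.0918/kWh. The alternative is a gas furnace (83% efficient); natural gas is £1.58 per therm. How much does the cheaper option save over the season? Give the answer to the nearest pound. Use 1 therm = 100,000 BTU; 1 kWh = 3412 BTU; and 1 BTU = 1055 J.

Heat load = 15500 MJ = 15,500,000,000 J / 1055 = 14,691,943 BTU
Gas: input = 14,691,943 / 0.83 = 17,701,136 BTU = 177 therm → 177 × £1.58 = £279.68
Heat pump: 14,691,943 BTU / 3412 = 4,306 kWh heat; / 4.27 = 1,008 kWh in → × £0.0918 = £92.57
Difference = |£279.68 − £92.57| = £187.10 ≈ £187

£187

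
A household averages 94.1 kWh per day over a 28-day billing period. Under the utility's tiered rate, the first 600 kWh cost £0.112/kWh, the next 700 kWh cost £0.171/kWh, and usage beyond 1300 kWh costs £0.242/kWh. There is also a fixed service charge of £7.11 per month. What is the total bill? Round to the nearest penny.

Usage = 94.1 kWh/day × 28 days = 2634.8 kWh
First 600 kWh × £0.112 = £67.20
Next 700 kWh × £0.171 = £119.70
Remaining 1334.8 kWh × £0.242 = £323.02
Energy charge = £509.92; + service £7.11 = £517.03

£517.03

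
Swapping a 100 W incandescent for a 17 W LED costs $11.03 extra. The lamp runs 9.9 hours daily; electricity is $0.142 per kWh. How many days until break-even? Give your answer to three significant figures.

Power saved = 100 − 17 = 83 W
Daily energy saved = 83 W × 9.9 h = 821.7 Wh = 0.8217 kWh
Daily savings = 0.8217 × $0.142 = $0.1167
Payback = $11.03 / $0.1167 per day = 94.53 days

94.5 days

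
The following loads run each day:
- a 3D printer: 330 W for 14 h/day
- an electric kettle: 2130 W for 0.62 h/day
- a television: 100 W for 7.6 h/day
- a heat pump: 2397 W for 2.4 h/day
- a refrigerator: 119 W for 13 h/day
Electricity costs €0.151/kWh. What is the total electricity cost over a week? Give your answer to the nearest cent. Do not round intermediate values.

€14.80

3D printer: 330 W × 14 h × 7 d = 32,340 Wh = 32.34 kWh
electric kettle: 2130 W × 0.62 h × 7 d = 9,244 Wh = 9.244 kWh
television: 100 W × 7.6 h × 7 d = 5,320 Wh = 5.32 kWh
heat pump: 2397 W × 2.4 h × 7 d = 40,270 Wh = 40.27 kWh
refrigerator: 119 W × 13 h × 7 d = 10,829 Wh = 10.83 kWh
Total energy = 32.34 + 9.244 + 5.32 + 40.27 + 10.83 = 98 kWh
Cost = 98 kWh × €0.151 = €14.80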